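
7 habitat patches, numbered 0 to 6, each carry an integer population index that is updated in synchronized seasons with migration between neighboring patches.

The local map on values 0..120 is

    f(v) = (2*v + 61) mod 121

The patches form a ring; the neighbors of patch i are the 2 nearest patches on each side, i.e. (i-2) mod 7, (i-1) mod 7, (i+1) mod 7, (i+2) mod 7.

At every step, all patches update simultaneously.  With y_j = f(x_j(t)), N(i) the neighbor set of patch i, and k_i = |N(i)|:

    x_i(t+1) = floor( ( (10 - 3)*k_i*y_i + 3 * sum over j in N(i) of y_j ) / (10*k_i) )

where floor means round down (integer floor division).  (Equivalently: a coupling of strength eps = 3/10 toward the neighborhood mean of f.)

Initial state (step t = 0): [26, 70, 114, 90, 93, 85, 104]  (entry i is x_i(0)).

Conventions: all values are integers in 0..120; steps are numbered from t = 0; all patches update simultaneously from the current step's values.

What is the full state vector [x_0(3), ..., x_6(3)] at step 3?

Simulating step by step:
t=0: [26, 70, 114, 90, 93, 85, 104]
t=1: [98, 79, 56, 102, 26, 96, 42]
t=2: [24, 77, 55, 36, 87, 20, 34]
t=3: [95, 79, 59, 35, 92, 88, 36]

Answer: [95, 79, 59, 35, 92, 88, 36]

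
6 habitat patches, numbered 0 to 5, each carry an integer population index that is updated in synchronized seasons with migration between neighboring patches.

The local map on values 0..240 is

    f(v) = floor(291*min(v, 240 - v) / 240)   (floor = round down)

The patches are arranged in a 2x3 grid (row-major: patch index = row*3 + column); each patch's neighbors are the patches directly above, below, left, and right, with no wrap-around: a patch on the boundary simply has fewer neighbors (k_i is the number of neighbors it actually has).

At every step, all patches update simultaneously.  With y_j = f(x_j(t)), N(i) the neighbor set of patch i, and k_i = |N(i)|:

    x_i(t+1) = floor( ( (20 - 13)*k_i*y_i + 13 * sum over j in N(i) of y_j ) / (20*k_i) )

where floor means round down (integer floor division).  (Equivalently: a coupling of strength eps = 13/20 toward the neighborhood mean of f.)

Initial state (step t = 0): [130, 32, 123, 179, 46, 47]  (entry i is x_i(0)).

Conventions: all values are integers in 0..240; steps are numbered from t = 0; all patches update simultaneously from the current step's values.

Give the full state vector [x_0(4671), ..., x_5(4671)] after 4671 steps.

Simulating step by step:
t=0: [130, 32, 123, 179, 46, 47]
t=1: [82, 84, 79, 86, 55, 83]
t=2: [101, 91, 98, 90, 89, 87]
t=3: [113, 113, 111, 112, 107, 109]
t=4: [136, 134, 134, 133, 132, 131]
t=5: [127, 128, 129, 128, 129, 130]
t=6: [135, 135, 134, 135, 134, 133]
t=7: [127, 127, 128, 127, 127, 128]
t=8: [137, 136, 135, 137, 136, 135]
t=9: [124, 125, 126, 124, 125, 126]
t=10: [139, 139, 138, 139, 139, 138]
t=11: [122, 122, 122, 122, 122, 122]
t=12: [143, 143, 143, 143, 143, 143]
t=13: [117, 117, 117, 117, 117, 117]
t=14: [141, 141, 141, 141, 141, 141]
t=15: [120, 120, 120, 120, 120, 120]
t=16: [145, 145, 145, 145, 145, 145]
t=17: [115, 115, 115, 115, 115, 115]
t=18: [139, 139, 139, 139, 139, 139]
t=19: [122, 122, 122, 122, 122, 122]

Answer: [120, 120, 120, 120, 120, 120]
Key observation: The state at step 11, [122, 122, 122, 122, 122, 122], reappears at step 19: the system is in a cycle of period 8 from step 11 on.  Therefore the state at step 4671 equals the state at step 11 + ((4671 - 11) mod 8) = 15, which is [120, 120, 120, 120, 120, 120].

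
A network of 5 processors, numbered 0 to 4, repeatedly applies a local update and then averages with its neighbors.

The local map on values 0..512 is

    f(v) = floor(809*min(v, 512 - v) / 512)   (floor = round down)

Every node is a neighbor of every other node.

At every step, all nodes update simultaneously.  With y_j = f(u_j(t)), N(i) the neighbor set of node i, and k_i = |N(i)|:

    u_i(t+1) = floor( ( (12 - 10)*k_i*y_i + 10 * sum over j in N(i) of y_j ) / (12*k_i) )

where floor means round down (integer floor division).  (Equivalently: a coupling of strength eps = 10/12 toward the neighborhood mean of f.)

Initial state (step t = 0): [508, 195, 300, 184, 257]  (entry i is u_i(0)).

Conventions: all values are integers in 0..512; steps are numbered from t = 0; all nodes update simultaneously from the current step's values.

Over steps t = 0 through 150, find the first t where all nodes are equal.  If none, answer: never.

Answer: 3
Key observation: Synchronization is absorbing here: once all nodes are equal they stay equal, and step 3 is the first all-equal step.

Derivation:
t=0: [508, 195, 300, 184, 257]  (not all equal)
t=1: [278, 266, 265, 267, 262]  (not all equal)
t=2: [386, 385, 385, 385, 385]  (not all equal)
t=3: [199, 199, 199, 199, 199]  (all equal)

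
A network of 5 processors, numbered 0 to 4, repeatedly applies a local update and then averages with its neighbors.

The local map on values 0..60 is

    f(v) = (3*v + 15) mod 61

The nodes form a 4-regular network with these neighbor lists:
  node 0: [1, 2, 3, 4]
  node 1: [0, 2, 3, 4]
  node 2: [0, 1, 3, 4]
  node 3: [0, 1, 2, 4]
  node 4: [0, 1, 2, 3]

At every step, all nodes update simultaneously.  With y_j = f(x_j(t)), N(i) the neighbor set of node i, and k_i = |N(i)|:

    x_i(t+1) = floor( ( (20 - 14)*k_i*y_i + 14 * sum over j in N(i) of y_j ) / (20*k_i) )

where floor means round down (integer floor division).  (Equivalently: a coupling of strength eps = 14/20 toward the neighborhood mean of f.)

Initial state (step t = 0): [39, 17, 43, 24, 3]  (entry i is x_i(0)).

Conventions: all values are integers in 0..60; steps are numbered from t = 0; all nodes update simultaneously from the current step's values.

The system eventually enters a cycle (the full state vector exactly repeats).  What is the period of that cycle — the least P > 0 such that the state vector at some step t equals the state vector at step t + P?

Simulating step by step:
t=0: [39, 17, 43, 24, 3]
t=1: [16, 15, 17, 18, 18]
t=2: [14, 22, 15, 15, 15]
t=3: [52, 47, 52, 52, 52]
t=4: [46, 44, 46, 46, 46]
t=5: [29, 29, 29, 29, 29]
t=6: [41, 41, 41, 41, 41]
t=7: [16, 16, 16, 16, 16]
t=8: [2, 2, 2, 2, 2]
t=9: [21, 21, 21, 21, 21]
t=10: [17, 17, 17, 17, 17]
t=11: [5, 5, 5, 5, 5]
t=12: [30, 30, 30, 30, 30]
t=13: [44, 44, 44, 44, 44]
t=14: [25, 25, 25, 25, 25]
t=15: [29, 29, 29, 29, 29]

Answer: 10
Key observation: The state at step 5, [29, 29, 29, 29, 29], reappears at step 15 — and no state repeats earlier — so the cycle the system enters has period 10.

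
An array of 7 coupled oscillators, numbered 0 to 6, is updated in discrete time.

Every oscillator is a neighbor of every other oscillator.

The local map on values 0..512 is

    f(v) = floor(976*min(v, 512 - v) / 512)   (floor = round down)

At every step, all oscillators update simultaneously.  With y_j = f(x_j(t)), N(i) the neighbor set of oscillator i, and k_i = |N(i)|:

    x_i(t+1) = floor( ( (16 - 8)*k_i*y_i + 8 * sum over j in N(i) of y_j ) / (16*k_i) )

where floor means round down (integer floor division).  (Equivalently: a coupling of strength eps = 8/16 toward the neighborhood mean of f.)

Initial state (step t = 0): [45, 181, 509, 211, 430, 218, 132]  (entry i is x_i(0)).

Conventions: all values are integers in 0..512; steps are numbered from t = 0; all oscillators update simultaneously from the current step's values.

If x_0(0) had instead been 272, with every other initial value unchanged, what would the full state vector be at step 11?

Answer: [246, 250, 247, 248, 253, 247, 253]
Key observation: This trace re-runs the system from the modified initial state.

Derivation:
t=0: [272, 181, 509, 211, 430, 218, 132]
t=1: [359, 313, 171, 336, 234, 342, 273]
t=2: [334, 370, 348, 352, 398, 347, 402]
t=3: [305, 276, 293, 290, 254, 294, 250]
t=4: [419, 441, 428, 431, 456, 427, 453]
t=5: [157, 140, 150, 148, 128, 151, 130]
t=6: [283, 270, 277, 276, 260, 278, 262]
t=7: [447, 458, 452, 453, 466, 452, 464]
t=8: [113, 104, 109, 108, 98, 109, 99]
t=9: [206, 199, 203, 202, 194, 203, 195]
t=10: [385, 380, 383, 382, 376, 383, 376]
t=11: [246, 250, 247, 248, 253, 247, 253]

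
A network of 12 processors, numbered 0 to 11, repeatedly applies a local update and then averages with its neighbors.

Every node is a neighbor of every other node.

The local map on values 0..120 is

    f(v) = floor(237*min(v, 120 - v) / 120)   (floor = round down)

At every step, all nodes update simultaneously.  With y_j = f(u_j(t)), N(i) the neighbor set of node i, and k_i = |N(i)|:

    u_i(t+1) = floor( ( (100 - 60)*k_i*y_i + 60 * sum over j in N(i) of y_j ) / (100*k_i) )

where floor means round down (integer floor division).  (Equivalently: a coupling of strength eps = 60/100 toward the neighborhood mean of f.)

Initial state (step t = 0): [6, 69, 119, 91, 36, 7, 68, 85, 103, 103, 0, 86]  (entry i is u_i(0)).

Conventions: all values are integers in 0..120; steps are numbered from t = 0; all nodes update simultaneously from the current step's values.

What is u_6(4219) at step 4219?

Answer: u_6(4219) = 65
Key observation: The state at step 10, [50, 49, 50, 49, 49, 50, 49, 49, 49, 49, 50, 49], reappears at step 22: the system is in a cycle of period 12 from step 10 on.  Therefore the state at step 4219 equals the state at step 10 + ((4219 - 10) mod 12) = 19, which is [66, 65, 66, 65, 65, 66, 65, 65, 65, 65, 66, 65].

Derivation:
t=0: [6, 69, 119, 91, 36, 7, 68, 85, 103, 103, 0, 86]
t=1: [34, 64, 30, 50, 54, 34, 65, 54, 41, 41, 30, 53]
t=2: [80, 94, 77, 90, 93, 80, 94, 93, 84, 84, 77, 92]
t=3: [70, 60, 72, 63, 61, 70, 60, 61, 67, 67, 72, 62]
t=4: [104, 110, 102, 108, 110, 104, 110, 110, 106, 106, 102, 109]
t=5: [27, 23, 28, 24, 23, 27, 23, 23, 26, 26, 28, 23]
t=6: [50, 47, 51, 48, 47, 50, 47, 47, 49, 49, 51, 47]
t=7: [96, 94, 96, 94, 94, 96, 94, 94, 95, 95, 96, 94]
t=8: [48, 49, 48, 49, 49, 48, 49, 49, 49, 49, 48, 49]
t=9: [94, 95, 94, 95, 95, 94, 95, 95, 95, 95, 94, 95]
t=10: [50, 49, 50, 49, 49, 50, 49, 49, 49, 49, 50, 49]
t=11: [97, 96, 97, 96, 96, 97, 96, 96, 96, 96, 97, 96]
t=12: [45, 46, 45, 46, 46, 45, 46, 46, 46, 46, 45, 46]
t=13: [88, 89, 88, 89, 89, 88, 89, 89, 89, 89, 88, 89]
t=14: [62, 61, 62, 61, 61, 62, 61, 61, 61, 61, 62, 61]
t=15: [114, 115, 114, 115, 115, 114, 115, 115, 115, 115, 114, 115]
t=16: [10, 9, 10, 9, 9, 10, 9, 9, 9, 9, 10, 9]
t=17: [18, 17, 18, 17, 17, 18, 17, 17, 17, 17, 18, 17]
t=18: [34, 33, 34, 33, 33, 34, 33, 33, 33, 33, 34, 33]
t=19: [66, 65, 66, 65, 65, 66, 65, 65, 65, 65, 66, 65]
t=20: [106, 107, 106, 107, 107, 106, 107, 107, 107, 107, 106, 107]
t=21: [26, 25, 26, 25, 25, 26, 25, 25, 25, 25, 26, 25]
t=22: [50, 49, 50, 49, 49, 50, 49, 49, 49, 49, 50, 49]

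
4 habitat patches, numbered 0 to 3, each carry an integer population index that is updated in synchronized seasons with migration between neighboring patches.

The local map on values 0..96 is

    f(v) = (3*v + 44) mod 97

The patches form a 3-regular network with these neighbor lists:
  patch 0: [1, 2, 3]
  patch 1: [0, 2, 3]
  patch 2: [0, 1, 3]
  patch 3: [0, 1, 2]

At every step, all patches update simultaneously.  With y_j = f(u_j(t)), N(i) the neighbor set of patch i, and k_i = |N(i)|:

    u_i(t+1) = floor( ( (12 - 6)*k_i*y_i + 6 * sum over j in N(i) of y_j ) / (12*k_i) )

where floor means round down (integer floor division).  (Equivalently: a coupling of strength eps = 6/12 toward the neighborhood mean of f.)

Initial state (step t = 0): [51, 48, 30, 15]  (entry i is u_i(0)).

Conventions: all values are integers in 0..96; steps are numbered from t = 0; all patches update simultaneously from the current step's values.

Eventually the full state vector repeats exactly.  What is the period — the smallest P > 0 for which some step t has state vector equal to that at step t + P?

Answer: 7
Key observation: The state at step 18, [51, 47, 30, 46], reappears at step 25 — and no state repeats earlier — so the cycle the system enters has period 7.

Derivation:
t=0: [51, 48, 30, 15]
t=1: [37, 67, 49, 66]
t=2: [61, 58, 73, 57]
t=3: [35, 32, 47, 31]
t=4: [54, 51, 66, 50]
t=5: [14, 11, 26, 10]
t=6: [72, 69, 52, 68]
t=7: [52, 49, 32, 48]
t=8: [41, 70, 53, 69]
t=9: [56, 52, 35, 51]
t=10: [19, 15, 30, 14]
t=11: [37, 65, 48, 64]
t=12: [58, 54, 69, 53]
t=13: [25, 21, 36, 20]
t=14: [23, 19, 34, 18]
t=15: [17, 13, 28, 12]
t=16: [79, 75, 58, 74]
t=17: [72, 68, 51, 67]
t=18: [51, 47, 30, 46]
t=19: [36, 64, 47, 63]
t=20: [55, 51, 66, 50]
t=21: [16, 12, 27, 11]
t=22: [76, 72, 55, 71]
t=23: [63, 59, 42, 58]
t=24: [40, 36, 51, 35]
t=25: [51, 47, 30, 46]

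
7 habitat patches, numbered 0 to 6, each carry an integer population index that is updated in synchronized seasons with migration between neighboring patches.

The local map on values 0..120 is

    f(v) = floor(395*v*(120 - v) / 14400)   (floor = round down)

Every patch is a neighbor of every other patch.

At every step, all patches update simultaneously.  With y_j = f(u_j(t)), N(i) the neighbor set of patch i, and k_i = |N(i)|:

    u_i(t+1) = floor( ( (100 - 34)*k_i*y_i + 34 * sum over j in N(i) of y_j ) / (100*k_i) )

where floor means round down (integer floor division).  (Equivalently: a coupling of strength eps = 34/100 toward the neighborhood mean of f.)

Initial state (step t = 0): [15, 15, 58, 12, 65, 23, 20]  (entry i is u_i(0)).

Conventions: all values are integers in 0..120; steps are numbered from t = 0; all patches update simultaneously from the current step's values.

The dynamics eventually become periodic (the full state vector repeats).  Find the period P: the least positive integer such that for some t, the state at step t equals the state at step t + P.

Simulating step by step:
t=0: [15, 15, 58, 12, 65, 23, 20]
t=1: [50, 50, 83, 45, 83, 61, 57]
t=2: [94, 94, 87, 92, 87, 95, 95]
t=3: [68, 68, 74, 70, 74, 66, 66]
t=4: [95, 95, 93, 95, 93, 96, 96]
t=5: [65, 65, 66, 65, 66, 63, 63]
t=6: [97, 97, 97, 97, 97, 97, 97]
t=7: [61, 61, 61, 61, 61, 61, 61]
t=8: [98, 98, 98, 98, 98, 98, 98]
t=9: [59, 59, 59, 59, 59, 59, 59]
t=10: [98, 98, 98, 98, 98, 98, 98]

Answer: 2
Key observation: The state at step 8, [98, 98, 98, 98, 98, 98, 98], reappears at step 10 — and no state repeats earlier — so the cycle the system enters has period 2.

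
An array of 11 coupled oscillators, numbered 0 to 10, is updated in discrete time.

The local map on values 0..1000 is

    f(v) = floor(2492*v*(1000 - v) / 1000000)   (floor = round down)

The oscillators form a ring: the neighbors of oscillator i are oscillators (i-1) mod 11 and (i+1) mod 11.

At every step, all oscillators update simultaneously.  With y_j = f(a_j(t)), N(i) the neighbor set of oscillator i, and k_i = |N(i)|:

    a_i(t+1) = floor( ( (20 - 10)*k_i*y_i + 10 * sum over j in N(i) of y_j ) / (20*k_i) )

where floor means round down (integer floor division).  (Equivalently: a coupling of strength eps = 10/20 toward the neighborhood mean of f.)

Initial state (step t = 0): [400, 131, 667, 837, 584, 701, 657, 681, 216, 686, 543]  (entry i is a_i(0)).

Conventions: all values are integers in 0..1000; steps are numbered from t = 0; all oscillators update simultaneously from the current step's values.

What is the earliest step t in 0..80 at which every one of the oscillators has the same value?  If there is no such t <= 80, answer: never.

Answer: 7
Key observation: Synchronization is absorbing here: once all oscillators are equal they stay equal, and step 7 is the first all-equal step.

Derivation:
t=0: [400, 131, 667, 837, 584, 701, 657, 681, 216, 686, 543]  (not all equal)
t=1: [524, 429, 432, 459, 517, 552, 546, 516, 480, 528, 592]  (not all equal)
t=2: [613, 613, 612, 617, 619, 617, 618, 620, 621, 616, 611]  (not all equal)
t=3: [591, 591, 590, 588, 587, 587, 587, 587, 587, 589, 591]  (not all equal)
t=4: [602, 602, 602, 603, 603, 604, 604, 604, 603, 603, 602]  (not all equal)
t=5: [597, 597, 596, 596, 596, 596, 596, 596, 596, 596, 596]  (not all equal)
t=6: [599, 599, 599, 600, 600, 600, 600, 600, 600, 600, 599]  (not all equal)
t=7: [598, 598, 598, 598, 598, 598, 598, 598, 598, 598, 598]  (all equal)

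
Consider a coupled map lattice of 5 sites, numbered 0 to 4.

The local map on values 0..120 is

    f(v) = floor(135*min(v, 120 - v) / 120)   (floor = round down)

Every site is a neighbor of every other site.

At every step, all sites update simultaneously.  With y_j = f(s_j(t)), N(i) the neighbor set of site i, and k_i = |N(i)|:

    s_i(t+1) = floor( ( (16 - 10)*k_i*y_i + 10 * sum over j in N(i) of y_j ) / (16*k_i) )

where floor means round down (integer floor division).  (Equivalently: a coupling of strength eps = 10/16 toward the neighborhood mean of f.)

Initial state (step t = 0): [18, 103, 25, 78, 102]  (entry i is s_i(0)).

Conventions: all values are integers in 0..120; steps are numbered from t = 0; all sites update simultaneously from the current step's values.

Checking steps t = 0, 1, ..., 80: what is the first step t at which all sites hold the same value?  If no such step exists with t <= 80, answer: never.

Simulating step by step:
t=0: [18, 103, 25, 78, 102]  (not all equal)
t=1: [25, 25, 27, 31, 25]  (not all equal)
t=2: [29, 29, 29, 30, 29]  (not all equal)
t=3: [32, 32, 32, 32, 32]  (all equal)

Answer: 3
Key observation: Synchronization is absorbing here: once all sites are equal they stay equal, and step 3 is the first all-equal step.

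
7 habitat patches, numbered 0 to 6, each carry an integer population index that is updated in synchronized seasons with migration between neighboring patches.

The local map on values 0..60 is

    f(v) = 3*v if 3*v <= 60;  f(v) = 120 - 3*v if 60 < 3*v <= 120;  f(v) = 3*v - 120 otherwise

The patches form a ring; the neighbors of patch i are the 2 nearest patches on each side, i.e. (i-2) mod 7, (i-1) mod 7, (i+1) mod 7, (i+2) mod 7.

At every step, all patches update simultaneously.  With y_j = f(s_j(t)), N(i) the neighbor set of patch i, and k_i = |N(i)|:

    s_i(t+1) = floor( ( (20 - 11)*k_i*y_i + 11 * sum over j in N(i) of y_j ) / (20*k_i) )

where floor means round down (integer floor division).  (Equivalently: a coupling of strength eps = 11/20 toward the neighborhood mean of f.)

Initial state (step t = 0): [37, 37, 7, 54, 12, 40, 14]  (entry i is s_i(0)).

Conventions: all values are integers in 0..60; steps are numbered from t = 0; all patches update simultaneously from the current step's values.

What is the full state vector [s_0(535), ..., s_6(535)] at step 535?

Simulating step by step:
t=0: [37, 37, 7, 54, 12, 40, 14]
t=1: [13, 19, 22, 27, 30, 17, 26]
t=2: [45, 49, 46, 43, 39, 43, 43]
t=3: [15, 19, 15, 11, 7, 9, 11]
t=4: [42, 47, 41, 35, 28, 30, 35]
t=5: [12, 14, 12, 19, 24, 23, 19]
t=6: [41, 44, 41, 49, 49, 50, 49]
t=7: [11, 13, 10, 22, 24, 25, 22]
t=8: [37, 41, 37, 46, 46, 46, 46]
t=9: [10, 8, 10, 14, 16, 16, 14]
t=10: [33, 30, 33, 39, 43, 43, 39]
t=11: [18, 20, 18, 10, 9, 9, 10]
t=12: [47, 50, 47, 36, 31, 31, 36]
t=13: [21, 22, 21, 19, 22, 22, 19]
t=14: [56, 55, 56, 55, 55, 55, 55]
t=15: [46, 45, 46, 45, 45, 45, 45]
t=16: [16, 15, 16, 15, 15, 15, 15]
t=17: [46, 45, 46, 45, 45, 45, 45]

Answer: [46, 45, 46, 45, 45, 45, 45]
Key observation: The state at step 15, [46, 45, 46, 45, 45, 45, 45], reappears at step 17: the system is in a cycle of period 2 from step 15 on.  Therefore the state at step 535 equals the state at step 15 + ((535 - 15) mod 2) = 15, which is [46, 45, 46, 45, 45, 45, 45].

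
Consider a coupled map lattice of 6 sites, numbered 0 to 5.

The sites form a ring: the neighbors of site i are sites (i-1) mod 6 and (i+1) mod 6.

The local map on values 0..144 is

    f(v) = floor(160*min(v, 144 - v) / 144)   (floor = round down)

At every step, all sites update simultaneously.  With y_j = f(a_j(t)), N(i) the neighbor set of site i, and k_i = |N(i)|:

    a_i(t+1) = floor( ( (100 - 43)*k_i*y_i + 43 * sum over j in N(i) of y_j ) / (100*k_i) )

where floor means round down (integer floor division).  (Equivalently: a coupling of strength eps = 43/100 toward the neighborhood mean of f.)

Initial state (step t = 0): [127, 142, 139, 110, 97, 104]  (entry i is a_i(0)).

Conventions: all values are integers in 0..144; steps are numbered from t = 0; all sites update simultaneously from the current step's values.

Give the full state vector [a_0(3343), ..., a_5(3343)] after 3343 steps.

Simulating step by step:
t=0: [127, 142, 139, 110, 97, 104]
t=1: [20, 6, 11, 33, 47, 40]
t=2: [23, 10, 15, 34, 46, 40]
t=3: [26, 15, 19, 35, 46, 41]
t=4: [29, 19, 23, 37, 46, 42]
t=5: [32, 24, 27, 39, 47, 44]
t=6: [35, 28, 31, 42, 49, 46]
t=7: [39, 33, 35, 45, 51, 48]
t=8: [43, 37, 40, 48, 54, 51]
t=9: [47, 42, 45, 52, 57, 54]
t=10: [52, 48, 50, 56, 61, 58]
t=11: [57, 54, 56, 61, 65, 63]
t=12: [63, 61, 62, 67, 70, 68]
t=13: [70, 67, 69, 73, 75, 74]
t=14: [76, 75, 76, 77, 76, 76]
t=15: [75, 75, 75, 74, 74, 75]
t=16: [76, 76, 76, 76, 76, 76]
t=17: [75, 75, 75, 75, 75, 75]
t=18: [76, 76, 76, 76, 76, 76]

Answer: [75, 75, 75, 75, 75, 75]
Key observation: The state at step 16, [76, 76, 76, 76, 76, 76], reappears at step 18: the system is in a cycle of period 2 from step 16 on.  Therefore the state at step 3343 equals the state at step 16 + ((3343 - 16) mod 2) = 17, which is [75, 75, 75, 75, 75, 75].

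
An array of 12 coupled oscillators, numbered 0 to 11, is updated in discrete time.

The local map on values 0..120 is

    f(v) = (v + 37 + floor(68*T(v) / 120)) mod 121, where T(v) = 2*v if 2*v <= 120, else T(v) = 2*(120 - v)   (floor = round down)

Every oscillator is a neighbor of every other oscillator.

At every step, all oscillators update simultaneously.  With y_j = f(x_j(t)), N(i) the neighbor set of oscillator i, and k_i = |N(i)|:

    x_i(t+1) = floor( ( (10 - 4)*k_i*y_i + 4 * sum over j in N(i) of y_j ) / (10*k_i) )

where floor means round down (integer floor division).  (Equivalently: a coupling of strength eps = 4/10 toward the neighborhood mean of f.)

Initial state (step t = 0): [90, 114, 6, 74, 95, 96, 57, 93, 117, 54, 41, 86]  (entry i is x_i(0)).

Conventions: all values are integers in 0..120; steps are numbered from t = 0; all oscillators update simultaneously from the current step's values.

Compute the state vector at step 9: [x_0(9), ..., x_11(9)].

Answer: [36, 36, 36, 36, 36, 36, 36, 36, 36, 36, 36, 36]

Derivation:
t=0: [90, 114, 6, 74, 95, 96, 57, 93, 117, 54, 41, 86]
t=1: [38, 35, 43, 39, 37, 37, 36, 37, 35, 33, 17, 38]
t=2: [110, 107, 48, 112, 109, 109, 108, 109, 107, 104, 85, 110]
t=3: [36, 36, 25, 36, 36, 36, 36, 36, 36, 37, 38, 36]
t=4: [112, 112, 99, 112, 112, 112, 112, 112, 112, 113, 115, 112]
t=5: [36, 36, 37, 36, 36, 36, 36, 36, 36, 36, 36, 36]
t=6: [113, 113, 114, 113, 113, 113, 113, 113, 113, 113, 113, 113]
t=7: [36, 36, 36, 36, 36, 36, 36, 36, 36, 36, 36, 36]
t=8: [113, 113, 113, 113, 113, 113, 113, 113, 113, 113, 113, 113]
t=9: [36, 36, 36, 36, 36, 36, 36, 36, 36, 36, 36, 36]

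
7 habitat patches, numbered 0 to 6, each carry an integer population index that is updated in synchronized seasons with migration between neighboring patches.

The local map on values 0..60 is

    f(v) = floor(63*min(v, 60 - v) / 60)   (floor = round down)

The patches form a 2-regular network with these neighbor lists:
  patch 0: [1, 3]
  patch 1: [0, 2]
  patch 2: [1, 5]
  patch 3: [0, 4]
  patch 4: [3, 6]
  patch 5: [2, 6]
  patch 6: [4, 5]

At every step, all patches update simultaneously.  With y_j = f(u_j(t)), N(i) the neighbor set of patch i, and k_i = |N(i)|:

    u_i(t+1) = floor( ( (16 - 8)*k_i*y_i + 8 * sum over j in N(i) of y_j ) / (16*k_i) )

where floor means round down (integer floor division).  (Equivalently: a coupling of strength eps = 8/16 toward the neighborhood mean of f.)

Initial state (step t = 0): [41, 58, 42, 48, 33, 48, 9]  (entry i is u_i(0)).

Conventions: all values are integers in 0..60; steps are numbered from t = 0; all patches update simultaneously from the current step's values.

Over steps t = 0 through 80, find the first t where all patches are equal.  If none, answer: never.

Simulating step by step:
t=0: [41, 58, 42, 48, 33, 48, 9]  (not all equal)
t=1: [13, 10, 12, 17, 19, 12, 14]  (not all equal)
t=2: [13, 11, 11, 16, 17, 12, 14]  (not all equal)
t=3: [13, 11, 11, 15, 16, 12, 14]  (not all equal)
t=4: [13, 11, 11, 14, 15, 12, 14]  (not all equal)
t=5: [12, 11, 11, 14, 14, 12, 13]  (not all equal)
t=6: [12, 11, 11, 13, 13, 12, 13]  (not all equal)
t=7: [12, 11, 11, 12, 13, 12, 12]  (not all equal)
t=8: [11, 11, 11, 12, 12, 11, 12]  (not all equal)
t=9: [11, 11, 11, 11, 12, 11, 11]  (not all equal)
t=10: [11, 11, 11, 11, 11, 11, 11]  (all equal)

Answer: 10
Key observation: Synchronization is absorbing here: once all patches are equal they stay equal, and step 10 is the first all-equal step.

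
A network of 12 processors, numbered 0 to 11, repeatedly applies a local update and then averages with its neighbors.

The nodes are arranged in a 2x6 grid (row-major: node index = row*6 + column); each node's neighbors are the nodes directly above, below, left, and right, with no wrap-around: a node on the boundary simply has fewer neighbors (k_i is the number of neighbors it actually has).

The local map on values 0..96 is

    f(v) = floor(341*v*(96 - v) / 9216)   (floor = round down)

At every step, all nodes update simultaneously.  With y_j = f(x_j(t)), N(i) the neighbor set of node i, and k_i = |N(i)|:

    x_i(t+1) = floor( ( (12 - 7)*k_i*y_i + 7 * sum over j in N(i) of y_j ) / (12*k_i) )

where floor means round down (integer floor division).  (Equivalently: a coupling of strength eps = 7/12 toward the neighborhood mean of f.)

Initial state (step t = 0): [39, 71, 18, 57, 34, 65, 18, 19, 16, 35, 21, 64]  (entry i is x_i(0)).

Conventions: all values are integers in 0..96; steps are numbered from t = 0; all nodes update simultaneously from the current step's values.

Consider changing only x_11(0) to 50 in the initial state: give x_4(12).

Answer: x_4(12) = 52
Key observation: This trace re-runs the system from the modified initial state.

Derivation:
t=0: [39, 71, 18, 57, 34, 65, 18, 19, 16, 35, 21, 50]
t=1: [68, 63, 58, 74, 73, 78, 60, 54, 55, 68, 70, 73]
t=2: [74, 77, 76, 66, 60, 57, 77, 80, 80, 70, 65, 60]
t=3: [56, 54, 57, 69, 77, 80, 53, 49, 52, 65, 74, 78]
t=4: [82, 83, 79, 69, 56, 50, 83, 84, 81, 72, 59, 52]
t=5: [40, 41, 49, 66, 79, 83, 39, 39, 47, 63, 77, 83]
t=6: [82, 83, 82, 71, 52, 41, 82, 82, 82, 72, 54, 43]
t=7: [41, 40, 45, 63, 79, 83, 42, 41, 46, 63, 79, 83]
t=8: [82, 82, 82, 72, 52, 41, 83, 83, 82, 72, 52, 41]
t=9: [41, 41, 46, 63, 79, 83, 39, 40, 45, 63, 79, 83]
t=10: [82, 83, 82, 72, 52, 41, 82, 82, 82, 72, 52, 41]
t=11: [41, 40, 45, 63, 79, 83, 42, 41, 46, 63, 79, 83]
t=12: [82, 82, 82, 72, 52, 41, 83, 83, 82, 72, 52, 41]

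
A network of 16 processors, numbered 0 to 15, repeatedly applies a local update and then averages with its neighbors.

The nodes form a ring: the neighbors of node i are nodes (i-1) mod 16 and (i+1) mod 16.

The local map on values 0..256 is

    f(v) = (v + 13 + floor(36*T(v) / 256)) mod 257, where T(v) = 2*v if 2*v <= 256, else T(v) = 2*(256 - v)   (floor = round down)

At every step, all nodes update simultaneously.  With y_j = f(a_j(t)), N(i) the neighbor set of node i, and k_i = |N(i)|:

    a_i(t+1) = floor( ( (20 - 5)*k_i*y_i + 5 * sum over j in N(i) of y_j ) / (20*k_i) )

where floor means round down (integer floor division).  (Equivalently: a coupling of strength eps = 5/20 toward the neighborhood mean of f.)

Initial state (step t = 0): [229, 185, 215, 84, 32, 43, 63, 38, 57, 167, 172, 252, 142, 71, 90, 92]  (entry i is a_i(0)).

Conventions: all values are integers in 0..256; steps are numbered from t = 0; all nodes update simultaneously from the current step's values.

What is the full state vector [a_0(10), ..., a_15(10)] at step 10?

Simulating step by step:
t=0: [229, 185, 215, 84, 32, 43, 63, 38, 57, 167, 172, 252, 142, 71, 90, 92]
t=1: [230, 223, 221, 126, 64, 69, 85, 68, 97, 190, 182, 56, 154, 116, 125, 144]
t=2: [241, 245, 234, 172, 105, 102, 115, 107, 142, 209, 199, 114, 176, 166, 173, 193]
t=3: [29, 34, 216, 206, 154, 145, 156, 155, 188, 228, 220, 174, 203, 205, 210, 193]
t=4: [72, 78, 216, 229, 199, 190, 195, 199, 220, 243, 239, 216, 227, 232, 233, 202]
t=5: [121, 127, 225, 245, 229, 222, 224, 229, 211, 63, 222, 243, 247, 250, 249, 217]
t=6: [177, 183, 206, 64, 217, 244, 246, 247, 219, 129, 194, 32, 4, 6, 35, 201]
t=7: [214, 217, 213, 130, 192, 32, 4, 34, 204, 191, 196, 70, 22, 24, 73, 205]
t=8: [237, 239, 230, 191, 196, 70, 27, 73, 208, 223, 209, 109, 48, 50, 113, 217]
t=9: [253, 255, 247, 225, 209, 110, 61, 114, 219, 242, 225, 152, 84, 86, 157, 231]
t=10: [39, 10, 35, 214, 226, 155, 107, 160, 201, 61, 208, 191, 129, 131, 194, 214]

Answer: [39, 10, 35, 214, 226, 155, 107, 160, 201, 61, 208, 191, 129, 131, 194, 214]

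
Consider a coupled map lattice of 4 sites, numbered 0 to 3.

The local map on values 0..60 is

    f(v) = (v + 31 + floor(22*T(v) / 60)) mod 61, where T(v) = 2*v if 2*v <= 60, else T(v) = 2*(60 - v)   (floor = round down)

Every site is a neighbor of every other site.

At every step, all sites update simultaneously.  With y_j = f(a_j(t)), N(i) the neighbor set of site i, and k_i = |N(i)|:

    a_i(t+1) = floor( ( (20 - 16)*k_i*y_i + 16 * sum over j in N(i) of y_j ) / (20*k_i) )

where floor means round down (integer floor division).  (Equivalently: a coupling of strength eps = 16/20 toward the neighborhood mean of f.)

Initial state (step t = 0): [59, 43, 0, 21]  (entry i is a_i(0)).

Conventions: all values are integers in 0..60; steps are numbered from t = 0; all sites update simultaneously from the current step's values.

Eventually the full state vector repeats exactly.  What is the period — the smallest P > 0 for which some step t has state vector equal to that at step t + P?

Answer: 10
Key observation: The state at step 2, [8, 8, 8, 8], reappears at step 12 — and no state repeats earlier — so the cycle the system enters has period 10.

Derivation:
t=0: [59, 43, 0, 21]
t=1: [22, 22, 22, 23]
t=2: [8, 8, 8, 8]
t=3: [44, 44, 44, 44]
t=4: [25, 25, 25, 25]
t=5: [13, 13, 13, 13]
t=6: [53, 53, 53, 53]
t=7: [28, 28, 28, 28]
t=8: [18, 18, 18, 18]
t=9: [1, 1, 1, 1]
t=10: [32, 32, 32, 32]
t=11: [22, 22, 22, 22]
t=12: [8, 8, 8, 8]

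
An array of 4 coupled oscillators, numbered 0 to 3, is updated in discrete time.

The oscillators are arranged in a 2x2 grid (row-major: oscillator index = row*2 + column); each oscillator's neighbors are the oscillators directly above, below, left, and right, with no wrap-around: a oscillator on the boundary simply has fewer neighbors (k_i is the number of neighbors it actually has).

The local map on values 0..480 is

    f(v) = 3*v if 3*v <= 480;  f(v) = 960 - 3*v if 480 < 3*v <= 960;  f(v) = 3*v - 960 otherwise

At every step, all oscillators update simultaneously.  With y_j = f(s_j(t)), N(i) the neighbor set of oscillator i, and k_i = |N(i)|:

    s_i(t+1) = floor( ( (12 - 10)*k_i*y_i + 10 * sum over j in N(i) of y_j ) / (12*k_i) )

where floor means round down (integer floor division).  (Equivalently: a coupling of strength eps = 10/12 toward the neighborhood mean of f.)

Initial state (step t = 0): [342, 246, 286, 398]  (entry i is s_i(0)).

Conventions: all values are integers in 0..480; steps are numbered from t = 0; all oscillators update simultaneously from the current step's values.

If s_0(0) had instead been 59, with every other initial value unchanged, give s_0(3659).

Simulating step by step:
t=0: [59, 246, 286, 398]
t=1: [164, 208, 188, 174]
t=2: [383, 433, 443, 378]
t=3: [326, 207, 212, 324]
t=4: [279, 69, 66, 278]
t=5: [189, 138, 136, 189]
t=6: [408, 396, 395, 408]
t=7: [232, 258, 257, 232]
t=8: [200, 251, 251, 200]
t=9: [232, 334, 334, 232]
t=10: [79, 227, 227, 79]
t=11: [272, 244, 244, 272]
t=12: [214, 158, 158, 214]
t=13: [448, 344, 344, 448]
t=14: [124, 332, 332, 124]
t=15: [92, 316, 316, 92]
t=16: [56, 232, 232, 56]
t=17: [248, 184, 184, 248]
t=18: [376, 248, 248, 376]
t=19: [208, 176, 176, 208]
t=20: [416, 352, 352, 416]
t=21: [128, 256, 256, 128]
t=22: [224, 352, 352, 224]
t=23: [128, 256, 256, 128]

Answer: s_0(3659) = 128
Key observation: The state at step 21, [128, 256, 256, 128], reappears at step 23: the system is in a cycle of period 2 from step 21 on.  Therefore the state at step 3659 equals the state at step 21 + ((3659 - 21) mod 2) = 21, which is [128, 256, 256, 128].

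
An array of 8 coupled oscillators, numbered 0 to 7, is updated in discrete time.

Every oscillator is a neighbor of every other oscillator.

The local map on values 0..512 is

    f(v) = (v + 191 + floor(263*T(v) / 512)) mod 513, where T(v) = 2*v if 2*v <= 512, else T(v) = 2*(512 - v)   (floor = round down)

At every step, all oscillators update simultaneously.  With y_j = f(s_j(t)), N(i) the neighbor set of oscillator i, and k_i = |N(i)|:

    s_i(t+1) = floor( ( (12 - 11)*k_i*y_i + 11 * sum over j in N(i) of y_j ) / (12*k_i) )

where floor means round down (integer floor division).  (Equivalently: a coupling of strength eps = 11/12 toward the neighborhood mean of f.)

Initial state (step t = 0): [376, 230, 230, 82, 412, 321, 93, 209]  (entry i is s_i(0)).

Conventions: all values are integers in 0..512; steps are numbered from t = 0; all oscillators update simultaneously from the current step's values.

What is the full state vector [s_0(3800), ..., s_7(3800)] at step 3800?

Simulating step by step:
t=0: [376, 230, 230, 82, 412, 321, 93, 209]
t=1: [214, 216, 216, 206, 214, 213, 205, 218]
t=2: [108, 108, 108, 109, 108, 108, 109, 108]
t=3: [409, 409, 409, 409, 409, 409, 409, 409]
t=4: [192, 192, 192, 192, 192, 192, 192, 192]
t=5: [67, 67, 67, 67, 67, 67, 67, 67]
t=6: [326, 326, 326, 326, 326, 326, 326, 326]
t=7: [195, 195, 195, 195, 195, 195, 195, 195]
t=8: [73, 73, 73, 73, 73, 73, 73, 73]
t=9: [338, 338, 338, 338, 338, 338, 338, 338]
t=10: [194, 194, 194, 194, 194, 194, 194, 194]
t=11: [71, 71, 71, 71, 71, 71, 71, 71]
t=12: [334, 334, 334, 334, 334, 334, 334, 334]
t=13: [194, 194, 194, 194, 194, 194, 194, 194]

Answer: [71, 71, 71, 71, 71, 71, 71, 71]
Key observation: The state at step 10, [194, 194, 194, 194, 194, 194, 194, 194], reappears at step 13: the system is in a cycle of period 3 from step 10 on.  Therefore the state at step 3800 equals the state at step 10 + ((3800 - 10) mod 3) = 11, which is [71, 71, 71, 71, 71, 71, 71, 71].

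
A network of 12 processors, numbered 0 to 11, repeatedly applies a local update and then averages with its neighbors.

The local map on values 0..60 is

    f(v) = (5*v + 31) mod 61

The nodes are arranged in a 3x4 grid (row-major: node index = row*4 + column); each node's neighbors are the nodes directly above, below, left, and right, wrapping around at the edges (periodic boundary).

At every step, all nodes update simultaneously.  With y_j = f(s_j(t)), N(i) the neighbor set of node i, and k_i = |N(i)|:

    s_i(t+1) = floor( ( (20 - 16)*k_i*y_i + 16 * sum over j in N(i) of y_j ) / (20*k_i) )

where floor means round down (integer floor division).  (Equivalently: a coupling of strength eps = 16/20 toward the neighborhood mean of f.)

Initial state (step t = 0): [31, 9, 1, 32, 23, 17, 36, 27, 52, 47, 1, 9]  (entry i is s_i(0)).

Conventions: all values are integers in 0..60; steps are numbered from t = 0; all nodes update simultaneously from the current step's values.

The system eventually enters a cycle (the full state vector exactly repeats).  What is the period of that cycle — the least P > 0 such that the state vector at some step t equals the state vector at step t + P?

Answer: 2
Key observation: The state at step 37, [33, 28, 33, 28, 33, 28, 33, 28, 33, 28, 33, 28], reappears at step 39 — and no state repeats earlier — so the cycle the system enters has period 2.

Derivation:
t=0: [31, 9, 1, 32, 23, 17, 36, 27, 52, 47, 1, 9]
t=1: [19, 26, 24, 21, 34, 28, 39, 23, 22, 35, 27, 30]
t=2: [18, 28, 33, 26, 22, 34, 37, 31, 24, 34, 39, 32]
t=3: [39, 31, 35, 24, 25, 27, 22, 20, 26, 31, 23, 24]
t=4: [29, 23, 19, 26, 33, 20, 23, 24, 29, 22, 19, 26]
t=5: [36, 22, 19, 33, 31, 17, 14, 28, 35, 22, 18, 33]
t=6: [17, 25, 27, 21, 31, 27, 41, 23, 17, 35, 27, 31]
t=7: [32, 40, 37, 28, 36, 31, 41, 19, 27, 40, 33, 28]
t=8: [35, 28, 39, 28, 17, 36, 21, 36, 35, 31, 39, 31]
t=9: [39, 29, 39, 29, 31, 29, 31, 29, 21, 29, 21, 29]
t=10: [33, 49, 33, 49, 33, 33, 33, 33, 33, 38, 33, 38]
t=11: [20, 21, 20, 21, 13, 21, 13, 21, 23, 21, 23, 21]
t=12: [19, 12, 19, 12, 19, 22, 19, 22, 19, 18, 19, 18]
t=13: [14, 23, 14, 23, 10, 23, 10, 23, 26, 23, 26, 23]
t=14: [29, 30, 29, 30, 29, 22, 29, 22, 29, 30, 29, 30]
t=15: [56, 49, 56, 49, 40, 49, 40, 49, 56, 49, 56, 49]
t=16: [24, 21, 24, 21, 24, 38, 24, 38, 24, 21, 24, 21]
t=17: [23, 24, 23, 24, 32, 24, 32, 24, 23, 24, 23, 24]
t=18: [22, 27, 22, 27, 22, 20, 22, 20, 22, 27, 22, 27]
t=19: [29, 27, 29, 27, 15, 27, 15, 27, 29, 27, 29, 27]
t=20: [48, 48, 48, 48, 48, 44, 48, 44, 48, 48, 48, 48]
t=21: [27, 23, 27, 23, 19, 23, 19, 23, 27, 23, 27, 23]
t=22: [28, 32, 28, 32, 28, 16, 28, 16, 28, 32, 28, 32]
t=23: [32, 32, 32, 32, 49, 32, 49, 32, 32, 32, 32, 32]
t=24: [12, 8, 12, 8, 12, 17, 12, 17, 12, 8, 12, 8]
t=25: [22, 27, 22, 27, 40, 27, 40, 27, 22, 27, 22, 27]
t=26: [34, 34, 34, 34, 34, 45, 34, 45, 34, 34, 34, 34]
t=27: [18, 16, 18, 16, 15, 16, 15, 16, 18, 16, 18, 16]
t=28: [53, 54, 53, 54, 53, 48, 53, 48, 53, 54, 53, 54]
t=29: [54, 49, 54, 49, 42, 49, 42, 49, 54, 49, 54, 49]
t=30: [47, 42, 47, 42, 47, 42, 47, 42, 47, 42, 47, 42]
t=31: [36, 43, 36, 43, 36, 43, 36, 43, 36, 43, 36, 43]
t=32: [17, 12, 17, 12, 17, 12, 17, 12, 17, 12, 17, 12]
t=33: [45, 40, 45, 40, 45, 40, 45, 40, 45, 40, 45, 40]
t=34: [26, 33, 26, 33, 26, 33, 26, 33, 26, 33, 26, 33]
t=35: [28, 23, 28, 23, 28, 23, 28, 23, 28, 23, 28, 23]
t=36: [39, 34, 39, 34, 39, 34, 39, 34, 39, 34, 39, 34]
t=37: [33, 28, 33, 28, 33, 28, 33, 28, 33, 28, 33, 28]
t=38: [27, 34, 27, 34, 27, 34, 27, 34, 27, 34, 27, 34]
t=39: [33, 28, 33, 28, 33, 28, 33, 28, 33, 28, 33, 28]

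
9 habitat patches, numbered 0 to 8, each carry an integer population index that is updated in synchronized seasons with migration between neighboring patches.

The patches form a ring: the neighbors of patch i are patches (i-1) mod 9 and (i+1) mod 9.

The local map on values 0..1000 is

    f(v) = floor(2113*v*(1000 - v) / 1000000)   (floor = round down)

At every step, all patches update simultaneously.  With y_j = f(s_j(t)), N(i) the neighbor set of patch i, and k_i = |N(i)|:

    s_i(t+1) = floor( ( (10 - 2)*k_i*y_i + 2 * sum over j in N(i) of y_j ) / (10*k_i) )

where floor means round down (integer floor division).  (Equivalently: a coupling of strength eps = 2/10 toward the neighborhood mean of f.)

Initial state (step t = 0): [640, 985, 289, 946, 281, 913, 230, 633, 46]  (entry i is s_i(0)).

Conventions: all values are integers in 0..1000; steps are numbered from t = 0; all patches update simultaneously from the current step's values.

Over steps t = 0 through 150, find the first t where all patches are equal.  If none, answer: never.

Simulating step by step:
t=0: [640, 985, 289, 946, 281, 913, 230, 633, 46]  (not all equal)
t=1: [401, 116, 361, 171, 368, 213, 364, 438, 171]  (not all equal)
t=2: [457, 272, 441, 337, 458, 381, 478, 494, 341]  (not all equal)
t=3: [508, 438, 505, 482, 516, 503, 524, 522, 484]  (not all equal)
t=4: [527, 521, 527, 527, 527, 527, 527, 527, 527]  (not all equal)
t=5: [526, 526, 526, 526, 526, 526, 526, 526, 526]  (all equal)

Answer: 5
Key observation: Synchronization is absorbing here: once all patches are equal they stay equal, and step 5 is the first all-equal step.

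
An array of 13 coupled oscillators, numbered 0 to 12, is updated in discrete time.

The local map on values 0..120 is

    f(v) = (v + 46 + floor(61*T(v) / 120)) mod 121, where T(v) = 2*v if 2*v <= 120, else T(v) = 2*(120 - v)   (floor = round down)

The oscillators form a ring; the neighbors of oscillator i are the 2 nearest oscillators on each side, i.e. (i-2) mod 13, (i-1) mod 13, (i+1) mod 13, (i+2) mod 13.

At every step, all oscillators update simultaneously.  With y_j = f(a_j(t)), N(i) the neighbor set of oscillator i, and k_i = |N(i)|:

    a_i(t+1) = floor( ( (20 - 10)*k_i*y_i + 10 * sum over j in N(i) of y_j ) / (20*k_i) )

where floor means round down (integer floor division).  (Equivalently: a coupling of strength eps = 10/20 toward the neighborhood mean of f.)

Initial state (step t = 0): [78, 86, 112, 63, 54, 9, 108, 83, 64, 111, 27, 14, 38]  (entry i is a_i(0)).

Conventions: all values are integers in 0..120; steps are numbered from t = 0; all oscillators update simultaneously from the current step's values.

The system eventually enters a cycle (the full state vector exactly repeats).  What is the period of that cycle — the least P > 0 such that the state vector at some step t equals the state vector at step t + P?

Simulating step by step:
t=0: [78, 86, 112, 63, 54, 9, 108, 83, 64, 111, 27, 14, 38]
t=1: [43, 39, 43, 45, 41, 53, 45, 47, 51, 55, 70, 60, 33]
t=2: [27, 20, 10, 14, 12, 22, 18, 23, 27, 34, 50, 48, 69]
t=3: [77, 78, 74, 76, 74, 84, 85, 94, 89, 86, 47, 46, 51]
t=4: [39, 42, 45, 45, 45, 45, 45, 45, 41, 38, 26, 25, 29]
t=5: [29, 21, 12, 14, 15, 15, 14, 12, 19, 27, 75, 73, 77]
t=6: [83, 80, 77, 75, 74, 74, 75, 76, 78, 80, 56, 59, 57]
t=7: [44, 44, 45, 45, 45, 45, 45, 45, 44, 43, 40, 42, 40]
t=8: [11, 12, 14, 14, 15, 15, 14, 14, 12, 10, 7, 8, 7]
t=9: [67, 69, 73, 74, 75, 75, 74, 72, 69, 66, 62, 62, 62]
t=10: [45, 45, 45, 45, 45, 45, 45, 45, 45, 45, 45, 45, 45]
t=11: [15, 15, 15, 15, 15, 15, 15, 15, 15, 15, 15, 15, 15]
t=12: [76, 76, 76, 76, 76, 76, 76, 76, 76, 76, 76, 76, 76]
t=13: [45, 45, 45, 45, 45, 45, 45, 45, 45, 45, 45, 45, 45]

Answer: 3
Key observation: The state at step 10, [45, 45, 45, 45, 45, 45, 45, 45, 45, 45, 45, 45, 45], reappears at step 13 — and no state repeats earlier — so the cycle the system enters has period 3.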